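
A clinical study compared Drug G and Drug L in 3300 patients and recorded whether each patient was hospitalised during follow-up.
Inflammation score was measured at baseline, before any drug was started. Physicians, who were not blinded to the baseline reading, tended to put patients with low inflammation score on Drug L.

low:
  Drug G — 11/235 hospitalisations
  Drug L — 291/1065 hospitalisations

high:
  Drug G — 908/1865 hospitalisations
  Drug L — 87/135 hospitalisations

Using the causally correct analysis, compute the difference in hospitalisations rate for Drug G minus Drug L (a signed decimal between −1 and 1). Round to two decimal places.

-0.18

Inflammation score differs across drugs for reasons unrelated to any effect of the drug itself, and it separately predicts the outcome — a classic confounder. We must compare within inflammation score levels.
Adjusting over the population distribution of inflammation score: 0.394·(0.047−0.273) + 0.606·(0.487−0.644) = -0.185.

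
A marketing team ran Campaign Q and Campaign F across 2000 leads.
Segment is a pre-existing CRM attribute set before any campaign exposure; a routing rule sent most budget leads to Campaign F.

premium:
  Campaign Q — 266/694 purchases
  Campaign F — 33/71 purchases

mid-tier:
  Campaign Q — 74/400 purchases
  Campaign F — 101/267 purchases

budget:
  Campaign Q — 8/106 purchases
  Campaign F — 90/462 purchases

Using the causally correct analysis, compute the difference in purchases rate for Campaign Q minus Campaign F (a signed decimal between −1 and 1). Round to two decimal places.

-0.13

The stratified and pooled comparisons disagree (Campaign F wins within each customer segment; Campaign Q wins overall), so the answer turns on the causal role of customer segment.
Nothing the campaign does changes customer segment; the imbalance is an allocation artefact. With customer segment also predicting the outcome, the pooled figure is confounded, and the within-stratum comparison is the causal one.
Adjusting over the population distribution of customer segment: 0.383·(0.383−0.465) + 0.334·(0.185−0.378) + 0.284·(0.075−0.195) = -0.130.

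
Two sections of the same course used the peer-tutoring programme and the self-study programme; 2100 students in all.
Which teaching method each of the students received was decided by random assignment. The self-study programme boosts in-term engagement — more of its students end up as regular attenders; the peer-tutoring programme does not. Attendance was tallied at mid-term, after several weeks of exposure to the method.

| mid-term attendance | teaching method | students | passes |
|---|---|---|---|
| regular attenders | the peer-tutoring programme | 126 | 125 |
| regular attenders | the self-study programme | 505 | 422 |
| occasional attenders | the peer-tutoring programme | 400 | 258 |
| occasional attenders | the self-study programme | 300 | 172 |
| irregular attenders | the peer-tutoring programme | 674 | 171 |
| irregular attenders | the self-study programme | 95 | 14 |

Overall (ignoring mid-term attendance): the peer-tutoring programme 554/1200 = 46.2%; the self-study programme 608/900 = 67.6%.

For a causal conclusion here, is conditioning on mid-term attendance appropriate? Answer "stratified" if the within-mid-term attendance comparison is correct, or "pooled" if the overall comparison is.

pooled

Mid-term attendance here is a post-treatment variable shaped by the teaching method; conditioning on it would introduce bias rather than remove it. The overall comparison is the causal one.
Pooled: the peer-tutoring programme 46.2% vs the self-study programme 67.6%; the self-study programme is higher overall.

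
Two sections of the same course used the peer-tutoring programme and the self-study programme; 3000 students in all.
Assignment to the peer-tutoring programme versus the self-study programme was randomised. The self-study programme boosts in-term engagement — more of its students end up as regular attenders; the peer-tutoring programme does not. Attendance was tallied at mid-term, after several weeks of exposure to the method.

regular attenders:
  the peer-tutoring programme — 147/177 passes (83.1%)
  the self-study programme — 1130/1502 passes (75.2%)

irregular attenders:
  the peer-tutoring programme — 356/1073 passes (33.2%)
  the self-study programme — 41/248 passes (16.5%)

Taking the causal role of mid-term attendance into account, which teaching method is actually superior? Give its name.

The distribution of mid-term attendance is itself part of what the teaching method does — it is an intermediate outcome. Holding it fixed would remove that part of the effect; the total effect is the pooled difference.
Pooled: the peer-tutoring programme 40.2% vs the self-study programme 66.9%; the self-study programme is higher overall.

the self-study programme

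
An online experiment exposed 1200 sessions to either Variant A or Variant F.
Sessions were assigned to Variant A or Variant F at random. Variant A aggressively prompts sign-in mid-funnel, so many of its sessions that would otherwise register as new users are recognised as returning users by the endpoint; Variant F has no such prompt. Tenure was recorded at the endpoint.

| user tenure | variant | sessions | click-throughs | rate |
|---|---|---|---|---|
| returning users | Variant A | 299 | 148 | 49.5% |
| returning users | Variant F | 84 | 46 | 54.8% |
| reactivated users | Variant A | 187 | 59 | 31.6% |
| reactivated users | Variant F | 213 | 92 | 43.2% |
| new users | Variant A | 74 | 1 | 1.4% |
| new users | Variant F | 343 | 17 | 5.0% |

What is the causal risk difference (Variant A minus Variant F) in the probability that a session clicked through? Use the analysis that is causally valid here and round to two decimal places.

Variant F is higher inside every user tenure stratum but Variant A is higher in aggregate. Whether to stratify depends on how user tenure relates to the variant.
User tenure is recorded after the variant and is itself shifted by it — it sits on the causal path from variant to outcome. Conditioning on a mediator would strip out part of the effect we want; the pooled comparison gives the total causal effect.
The causal difference is the pooled difference: 0.371 − 0.242 = +0.129.

+0.13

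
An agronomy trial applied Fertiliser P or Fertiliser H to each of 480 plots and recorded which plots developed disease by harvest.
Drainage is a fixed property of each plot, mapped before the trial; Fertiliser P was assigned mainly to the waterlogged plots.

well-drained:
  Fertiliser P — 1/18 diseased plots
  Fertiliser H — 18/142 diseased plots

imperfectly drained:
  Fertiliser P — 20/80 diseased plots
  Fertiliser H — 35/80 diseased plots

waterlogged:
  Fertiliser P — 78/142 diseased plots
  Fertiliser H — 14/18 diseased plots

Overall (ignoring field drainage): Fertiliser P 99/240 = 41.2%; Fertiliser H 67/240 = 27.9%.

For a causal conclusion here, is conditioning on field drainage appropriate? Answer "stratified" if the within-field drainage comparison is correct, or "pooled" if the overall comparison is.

stratified

The stratified and pooled comparisons disagree (Fertiliser P wins within each field drainage; Fertiliser H wins overall), so the answer turns on the causal role of field drainage.
Field drainage is set before the fertiliser has any effect — it is not caused by the fertiliser — and it independently drives the outcome. That makes it a confounder, so the causal comparison is within field drainage levels.
Within each level — well-drained: 5.6% vs 12.7%; imperfectly drained: 25.0% vs 43.8%; waterlogged: 54.9% vs 77.8% — Fertiliser P is lower every time.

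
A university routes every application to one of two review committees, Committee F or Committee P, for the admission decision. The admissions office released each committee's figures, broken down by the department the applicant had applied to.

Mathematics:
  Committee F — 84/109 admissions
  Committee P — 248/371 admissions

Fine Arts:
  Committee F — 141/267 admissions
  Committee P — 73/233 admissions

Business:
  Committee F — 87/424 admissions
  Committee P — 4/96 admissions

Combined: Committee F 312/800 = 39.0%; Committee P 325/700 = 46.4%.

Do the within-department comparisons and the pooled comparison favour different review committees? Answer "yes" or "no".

yes

Within each department level (Mathematics 77.1% vs 66.8%; Fine Arts 52.8% vs 31.3%; Business 20.5% vs 4.2%), Committee F has the higher rate every time. Pooled: 39.0% vs 46.4% — Committee P has the higher rate overall. The two comparisons disagree.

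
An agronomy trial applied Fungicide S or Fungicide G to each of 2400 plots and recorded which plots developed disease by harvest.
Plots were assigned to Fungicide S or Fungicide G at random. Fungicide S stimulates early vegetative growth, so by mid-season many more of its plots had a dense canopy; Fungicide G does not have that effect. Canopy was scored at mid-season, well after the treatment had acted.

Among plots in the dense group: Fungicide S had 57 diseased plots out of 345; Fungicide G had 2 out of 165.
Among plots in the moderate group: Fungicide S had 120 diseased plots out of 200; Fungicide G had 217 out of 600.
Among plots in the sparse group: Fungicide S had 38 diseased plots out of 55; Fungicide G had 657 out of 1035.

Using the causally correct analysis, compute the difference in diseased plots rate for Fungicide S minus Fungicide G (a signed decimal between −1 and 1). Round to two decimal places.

-0.13

Within every mid-season canopy level Fungicide G has the lower rate, yet pooled Fungicide S does — Simpson's reversal.
Mid-season canopy is downstream of the fungicide. One should not condition on a consequence of treatment, so the overall rates are the right comparison.
The causal difference is the pooled difference: 0.358 − 0.487 = -0.128.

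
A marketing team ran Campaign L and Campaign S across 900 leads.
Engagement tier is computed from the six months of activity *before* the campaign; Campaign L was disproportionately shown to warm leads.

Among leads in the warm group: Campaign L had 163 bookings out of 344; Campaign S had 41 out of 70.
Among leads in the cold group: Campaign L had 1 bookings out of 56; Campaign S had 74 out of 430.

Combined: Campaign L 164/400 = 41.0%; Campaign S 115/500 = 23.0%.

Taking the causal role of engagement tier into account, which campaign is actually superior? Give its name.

Campaign S

Here engagement tier is a common cause — it drives both which campaign a case falls under and the outcome. The crude comparison mixes populations; the stratum-specific rates are the causally relevant ones.
Within each level — warm: 47.4% vs 58.6%; cold: 1.8% vs 17.2% — Campaign S is higher every time.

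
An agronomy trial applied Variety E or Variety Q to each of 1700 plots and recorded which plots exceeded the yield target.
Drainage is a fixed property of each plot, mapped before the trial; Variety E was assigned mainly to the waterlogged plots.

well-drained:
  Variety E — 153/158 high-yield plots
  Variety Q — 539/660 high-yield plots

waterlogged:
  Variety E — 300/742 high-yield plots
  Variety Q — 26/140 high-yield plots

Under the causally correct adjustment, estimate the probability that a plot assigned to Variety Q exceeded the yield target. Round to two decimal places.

Nothing the variety does changes field drainage; the imbalance is an allocation artefact. With field drainage also predicting the outcome, the pooled figure is confounded, and the within-stratum comparison is the causal one.
Standardising Variety Q to the population field drainage mix: 0.481·539/660 + 0.519·26/140 = 0.489.

0.49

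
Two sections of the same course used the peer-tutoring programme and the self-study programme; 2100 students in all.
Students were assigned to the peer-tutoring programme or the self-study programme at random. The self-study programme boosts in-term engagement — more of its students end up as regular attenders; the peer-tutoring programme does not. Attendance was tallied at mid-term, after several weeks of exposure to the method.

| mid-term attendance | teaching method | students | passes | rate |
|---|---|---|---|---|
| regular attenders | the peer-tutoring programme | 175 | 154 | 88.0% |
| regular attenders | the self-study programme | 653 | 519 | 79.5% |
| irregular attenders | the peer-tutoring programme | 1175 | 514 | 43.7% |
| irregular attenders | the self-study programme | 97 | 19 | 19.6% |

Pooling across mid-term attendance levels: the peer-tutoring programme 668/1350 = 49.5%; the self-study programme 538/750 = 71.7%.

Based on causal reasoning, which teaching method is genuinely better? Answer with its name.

the self-study programme

Stratifying would compare teaching methods among students the teaching methods themselves sorted into mid-term attendance groups — a form of selection on an intermediate. The unconditioned pooled rates give the total causal effect.
Pooled: the peer-tutoring programme 49.5% vs the self-study programme 71.7%; the self-study programme is higher overall.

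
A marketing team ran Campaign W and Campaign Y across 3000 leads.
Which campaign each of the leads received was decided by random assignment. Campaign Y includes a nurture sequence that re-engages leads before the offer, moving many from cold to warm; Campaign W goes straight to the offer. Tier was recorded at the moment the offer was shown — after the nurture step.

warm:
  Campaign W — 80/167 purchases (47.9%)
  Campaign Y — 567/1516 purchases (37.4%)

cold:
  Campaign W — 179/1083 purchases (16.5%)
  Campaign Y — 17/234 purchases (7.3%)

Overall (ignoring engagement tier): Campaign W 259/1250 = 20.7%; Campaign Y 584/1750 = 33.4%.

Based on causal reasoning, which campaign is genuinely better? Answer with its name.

Campaign Y

Because the campaign influences engagement tier, engagement tier is a post-treatment mediator, not a confounder. Stratifying on it would bias the estimate; the causal effect is the crude pooled difference.
Pooled: Campaign W 20.7% vs Campaign Y 33.4%; Campaign Y is higher overall.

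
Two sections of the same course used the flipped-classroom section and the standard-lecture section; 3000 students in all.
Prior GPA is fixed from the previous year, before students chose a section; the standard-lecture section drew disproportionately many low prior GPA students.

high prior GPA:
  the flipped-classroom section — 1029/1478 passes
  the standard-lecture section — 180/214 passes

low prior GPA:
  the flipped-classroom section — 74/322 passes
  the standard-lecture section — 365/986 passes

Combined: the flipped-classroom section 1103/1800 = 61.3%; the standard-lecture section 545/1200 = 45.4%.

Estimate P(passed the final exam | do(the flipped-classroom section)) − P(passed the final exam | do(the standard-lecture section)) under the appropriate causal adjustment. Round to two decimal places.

-0.14

Nothing the teaching method does changes prior GPA band; the imbalance is an allocation artefact. With prior GPA band also predicting the outcome, the pooled figure is confounded, and the within-stratum comparison is the causal one.
Adjusting over the population distribution of prior GPA band: 0.564·(0.696−0.841) + 0.436·(0.230−0.370) = -0.143.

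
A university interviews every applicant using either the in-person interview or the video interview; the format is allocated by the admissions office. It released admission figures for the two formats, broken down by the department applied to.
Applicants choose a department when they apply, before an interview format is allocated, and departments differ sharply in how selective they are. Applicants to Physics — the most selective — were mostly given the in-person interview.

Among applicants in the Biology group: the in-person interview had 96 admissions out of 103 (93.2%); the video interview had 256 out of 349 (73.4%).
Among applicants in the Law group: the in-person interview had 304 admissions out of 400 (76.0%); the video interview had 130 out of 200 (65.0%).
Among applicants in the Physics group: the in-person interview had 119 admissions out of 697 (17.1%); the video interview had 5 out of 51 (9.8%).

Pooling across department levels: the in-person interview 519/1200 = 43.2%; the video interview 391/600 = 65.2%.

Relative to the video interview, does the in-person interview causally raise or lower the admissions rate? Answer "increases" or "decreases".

increases

the in-person interview is higher inside every department stratum but the video interview is higher in aggregate. Whether to stratify depends on how department relates to the interview format.
Here department is a common cause — it drives both which interview format a case falls under and the outcome. The crude comparison mixes populations; the stratum-specific rates are the causally relevant ones.
Within each level — Biology: 93.2% vs 73.4%; Law: 76.0% vs 65.0%; Physics: 17.1% vs 9.8% — the in-person interview is higher every time.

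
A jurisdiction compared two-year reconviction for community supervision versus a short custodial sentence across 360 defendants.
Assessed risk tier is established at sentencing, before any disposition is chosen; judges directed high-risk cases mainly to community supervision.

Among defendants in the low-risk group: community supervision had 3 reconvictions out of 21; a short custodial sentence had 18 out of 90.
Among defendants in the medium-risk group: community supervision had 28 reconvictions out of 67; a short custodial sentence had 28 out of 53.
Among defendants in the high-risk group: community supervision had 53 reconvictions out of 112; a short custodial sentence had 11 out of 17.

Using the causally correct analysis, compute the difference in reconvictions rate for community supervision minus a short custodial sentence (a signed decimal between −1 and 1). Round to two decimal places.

-0.12

The imbalance in assessed risk tier arose from how defendants were allocated, not from anything the disposition did; and assessed risk tier independently affects the outcome. The pooled gap is confounded — condition on assessed risk tier.
Adjusting over the population distribution of assessed risk tier: 0.308·(0.143−0.200) + 0.333·(0.418−0.528) + 0.358·(0.473−0.647) = -0.117.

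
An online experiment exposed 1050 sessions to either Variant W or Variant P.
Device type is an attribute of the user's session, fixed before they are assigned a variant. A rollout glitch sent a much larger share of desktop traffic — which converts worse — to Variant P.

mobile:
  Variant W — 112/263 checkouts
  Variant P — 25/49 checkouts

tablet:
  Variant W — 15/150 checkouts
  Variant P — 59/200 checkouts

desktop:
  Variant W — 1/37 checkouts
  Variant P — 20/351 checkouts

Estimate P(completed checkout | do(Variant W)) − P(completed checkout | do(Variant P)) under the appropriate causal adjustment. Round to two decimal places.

-0.10

The device type-specific comparison favours Variant P throughout, but the pooled figures favour Variant W. The question is whether to condition on device type.
Nothing the variant does changes device type; the imbalance is an allocation artefact. With device type also predicting the outcome, the pooled figure is confounded, and the within-stratum comparison is the causal one.
Adjusting over the population distribution of device type: 0.297·(0.426−0.510) + 0.333·(0.100−0.295) + 0.370·(0.027−0.057) = -0.101.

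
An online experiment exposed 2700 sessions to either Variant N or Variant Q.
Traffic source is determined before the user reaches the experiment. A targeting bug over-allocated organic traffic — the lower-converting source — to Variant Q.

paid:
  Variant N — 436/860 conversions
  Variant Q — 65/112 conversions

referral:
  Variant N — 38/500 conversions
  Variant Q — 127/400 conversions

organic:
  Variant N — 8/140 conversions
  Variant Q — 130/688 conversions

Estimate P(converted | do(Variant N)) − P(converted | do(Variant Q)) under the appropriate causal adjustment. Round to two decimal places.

-0.15

Within every traffic source level Variant Q has the higher rate, yet pooled Variant N does — Simpson's reversal.
Traffic source is set before the variant has any effect — it is not caused by the variant — and it independently drives the outcome. That makes it a confounder, so the causal comparison is within traffic source levels.
Adjusting over the population distribution of traffic source: 0.360·(0.507−0.580) + 0.333·(0.076−0.318) + 0.307·(0.057−0.189) = -0.147.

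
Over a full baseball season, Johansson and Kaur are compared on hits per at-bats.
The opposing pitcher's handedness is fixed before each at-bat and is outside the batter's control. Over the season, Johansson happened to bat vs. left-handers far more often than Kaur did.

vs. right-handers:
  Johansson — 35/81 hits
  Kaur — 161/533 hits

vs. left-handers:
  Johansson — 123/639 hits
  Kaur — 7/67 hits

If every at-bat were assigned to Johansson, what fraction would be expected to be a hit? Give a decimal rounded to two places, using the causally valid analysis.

The imbalance in pitcher handedness arose from how at-bats were allocated, not from anything the player did; and pitcher handedness independently affects the outcome. The pooled gap is confounded — condition on pitcher handedness.
Standardising Johansson to the population pitcher handedness mix: 0.465·35/81 + 0.535·123/639 = 0.304.

0.30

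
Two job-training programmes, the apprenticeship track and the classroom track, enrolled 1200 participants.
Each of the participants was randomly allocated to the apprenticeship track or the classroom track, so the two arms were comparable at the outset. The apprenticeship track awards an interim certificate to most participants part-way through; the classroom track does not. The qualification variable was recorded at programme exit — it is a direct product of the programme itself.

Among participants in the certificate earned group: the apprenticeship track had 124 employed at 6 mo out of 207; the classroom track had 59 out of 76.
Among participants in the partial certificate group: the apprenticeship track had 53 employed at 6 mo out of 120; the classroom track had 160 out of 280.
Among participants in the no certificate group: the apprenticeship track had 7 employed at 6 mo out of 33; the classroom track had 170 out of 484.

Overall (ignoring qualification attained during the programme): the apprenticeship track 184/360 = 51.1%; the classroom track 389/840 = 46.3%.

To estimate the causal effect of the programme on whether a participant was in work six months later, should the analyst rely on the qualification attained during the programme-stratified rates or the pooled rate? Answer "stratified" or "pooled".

pooled

Qualification attained during the programme lies on the pathway programme → qualification attained during the programme → outcome, so adjusting for it blocks the indirect effect. For the total causal effect of programme, use the unadjusted pooled rates.
Pooled: the apprenticeship track 51.1% vs the classroom track 46.3%; the apprenticeship track is higher overall.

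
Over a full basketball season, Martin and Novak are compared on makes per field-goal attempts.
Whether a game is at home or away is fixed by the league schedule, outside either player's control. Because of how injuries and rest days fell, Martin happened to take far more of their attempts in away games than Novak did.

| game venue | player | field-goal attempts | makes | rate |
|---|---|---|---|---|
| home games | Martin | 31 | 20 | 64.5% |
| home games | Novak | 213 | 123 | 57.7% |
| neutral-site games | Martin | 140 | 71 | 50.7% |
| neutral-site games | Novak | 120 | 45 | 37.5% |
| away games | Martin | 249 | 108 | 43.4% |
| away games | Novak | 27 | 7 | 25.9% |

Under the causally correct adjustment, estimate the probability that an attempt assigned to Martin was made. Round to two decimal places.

Game venue satisfies the back-door criterion: it is not a descendant of the player, and it blocks the spurious path from player to outcome. Adjusting for it (i.e., using the within-game venue rates) gives the causal effect.
Standardising Martin to the population game venue mix: 0.313·20/31 + 0.333·71/140 + 0.354·108/249 = 0.524.

0.52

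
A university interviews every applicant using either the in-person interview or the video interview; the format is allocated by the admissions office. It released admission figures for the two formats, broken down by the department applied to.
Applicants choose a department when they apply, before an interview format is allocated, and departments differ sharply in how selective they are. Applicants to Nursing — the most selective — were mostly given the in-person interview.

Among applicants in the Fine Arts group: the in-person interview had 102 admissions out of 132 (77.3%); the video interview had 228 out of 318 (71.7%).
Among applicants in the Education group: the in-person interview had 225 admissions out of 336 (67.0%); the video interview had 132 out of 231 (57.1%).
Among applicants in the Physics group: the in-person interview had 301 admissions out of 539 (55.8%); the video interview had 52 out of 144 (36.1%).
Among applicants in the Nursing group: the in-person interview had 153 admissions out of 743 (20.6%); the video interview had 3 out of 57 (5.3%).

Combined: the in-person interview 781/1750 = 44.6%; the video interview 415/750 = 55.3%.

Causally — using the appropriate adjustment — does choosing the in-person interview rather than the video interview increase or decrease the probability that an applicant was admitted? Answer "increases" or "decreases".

increases

The imbalance in department arose from how applicants were allocated, not from anything the interview format did; and department independently affects the outcome. The pooled gap is confounded — condition on department.
Within each level — Fine Arts: 77.3% vs 71.7%; Education: 67.0% vs 57.1%; Physics: 55.8% vs 36.1%; Nursing: 20.6% vs 5.3% — the in-person interview is higher every time.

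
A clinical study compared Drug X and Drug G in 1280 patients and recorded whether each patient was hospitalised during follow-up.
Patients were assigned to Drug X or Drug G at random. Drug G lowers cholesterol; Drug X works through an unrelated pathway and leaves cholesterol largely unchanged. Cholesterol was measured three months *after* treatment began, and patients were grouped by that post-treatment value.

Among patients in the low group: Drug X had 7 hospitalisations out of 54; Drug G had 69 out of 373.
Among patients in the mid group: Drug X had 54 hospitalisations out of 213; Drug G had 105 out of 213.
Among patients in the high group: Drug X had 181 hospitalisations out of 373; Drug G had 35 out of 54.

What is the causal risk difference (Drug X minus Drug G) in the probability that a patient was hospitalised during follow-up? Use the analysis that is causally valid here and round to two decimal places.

Cholesterol here is a post-treatment variable shaped by the drug; conditioning on it would introduce bias rather than remove it. The overall comparison is the causal one.
The causal difference is the pooled difference: 0.378 − 0.327 = +0.052.

+0.05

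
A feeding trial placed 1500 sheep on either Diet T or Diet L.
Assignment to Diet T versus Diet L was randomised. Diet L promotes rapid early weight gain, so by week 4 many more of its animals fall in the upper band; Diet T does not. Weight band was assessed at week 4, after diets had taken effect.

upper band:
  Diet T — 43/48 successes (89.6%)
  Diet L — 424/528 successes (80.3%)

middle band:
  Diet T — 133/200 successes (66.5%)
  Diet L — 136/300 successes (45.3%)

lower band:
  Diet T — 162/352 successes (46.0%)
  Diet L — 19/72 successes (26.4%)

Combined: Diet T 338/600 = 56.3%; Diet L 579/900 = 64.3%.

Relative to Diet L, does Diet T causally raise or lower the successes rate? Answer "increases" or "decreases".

decreases

Week-4 weight band lies on the pathway diet → week-4 weight band → outcome, so adjusting for it blocks the indirect effect. For the total causal effect of diet, use the unadjusted pooled rates.
Pooled: Diet T 56.3% vs Diet L 64.3%; Diet L is higher overall.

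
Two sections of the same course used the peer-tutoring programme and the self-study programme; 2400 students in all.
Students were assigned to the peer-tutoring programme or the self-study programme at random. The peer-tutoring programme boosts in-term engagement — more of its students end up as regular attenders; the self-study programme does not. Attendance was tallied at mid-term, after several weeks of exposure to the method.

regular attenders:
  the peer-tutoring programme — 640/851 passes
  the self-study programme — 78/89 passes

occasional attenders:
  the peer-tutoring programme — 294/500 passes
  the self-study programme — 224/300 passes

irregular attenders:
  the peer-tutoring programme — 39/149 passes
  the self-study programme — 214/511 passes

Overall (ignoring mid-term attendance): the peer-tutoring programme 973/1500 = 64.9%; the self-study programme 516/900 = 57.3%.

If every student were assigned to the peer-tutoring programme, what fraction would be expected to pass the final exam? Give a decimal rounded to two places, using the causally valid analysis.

0.65

Mid-term attendance is downstream of the teaching method. One should not condition on a consequence of treatment, so the overall rates are the right comparison.
So P(outcome | do(the peer-tutoring programme)) is just the pooled rate for the peer-tutoring programme: 973/1500 = 0.649.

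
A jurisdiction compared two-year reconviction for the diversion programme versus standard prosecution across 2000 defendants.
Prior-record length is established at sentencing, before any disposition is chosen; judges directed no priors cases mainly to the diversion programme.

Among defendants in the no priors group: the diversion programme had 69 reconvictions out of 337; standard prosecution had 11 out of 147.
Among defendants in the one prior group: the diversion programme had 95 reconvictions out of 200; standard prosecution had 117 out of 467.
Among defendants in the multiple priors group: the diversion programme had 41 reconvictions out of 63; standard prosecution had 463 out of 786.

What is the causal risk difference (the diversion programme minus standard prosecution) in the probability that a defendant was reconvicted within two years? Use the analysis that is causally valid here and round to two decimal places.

+0.13

standard prosecution is lower inside every prior-record length stratum but the diversion programme is lower in aggregate. Whether to stratify depends on how prior-record length relates to the disposition.
Prior-record length is set before the disposition has any effect — it is not caused by the disposition — and it independently drives the outcome. That makes it a confounder, so the causal comparison is within prior-record length levels.
Adjusting over the population distribution of prior-record length: 0.242·(0.205−0.075) + 0.334·(0.475−0.251) + 0.424·(0.651−0.589) = +0.133.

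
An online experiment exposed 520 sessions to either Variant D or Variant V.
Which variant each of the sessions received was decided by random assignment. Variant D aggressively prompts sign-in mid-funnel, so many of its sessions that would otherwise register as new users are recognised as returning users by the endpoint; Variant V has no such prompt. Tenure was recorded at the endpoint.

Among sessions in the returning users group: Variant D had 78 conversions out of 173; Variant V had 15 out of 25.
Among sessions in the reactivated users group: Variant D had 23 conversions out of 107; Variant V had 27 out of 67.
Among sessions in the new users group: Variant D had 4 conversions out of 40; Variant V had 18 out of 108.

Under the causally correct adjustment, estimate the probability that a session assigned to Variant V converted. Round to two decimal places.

0.30

Because the variant influences user tenure, user tenure is a post-treatment mediator, not a confounder. Stratifying on it would bias the estimate; the causal effect is the crude pooled difference.
So P(outcome | do(Variant V)) is just the pooled rate for Variant V: 60/200 = 0.300.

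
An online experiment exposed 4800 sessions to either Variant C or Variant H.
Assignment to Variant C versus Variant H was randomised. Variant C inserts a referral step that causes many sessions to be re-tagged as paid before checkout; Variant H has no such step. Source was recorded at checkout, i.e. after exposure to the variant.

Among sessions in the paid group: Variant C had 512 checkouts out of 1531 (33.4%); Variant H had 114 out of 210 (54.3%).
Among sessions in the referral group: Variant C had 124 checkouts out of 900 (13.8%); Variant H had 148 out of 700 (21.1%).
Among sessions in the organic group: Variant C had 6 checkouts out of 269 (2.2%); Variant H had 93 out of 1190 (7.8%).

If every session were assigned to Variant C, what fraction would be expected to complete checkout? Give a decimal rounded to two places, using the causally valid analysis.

The traffic source-specific comparison favours Variant H throughout, but the pooled figures favour Variant C. The question is whether to condition on traffic source.
Traffic source is recorded after the variant and is itself shifted by it — it sits on the causal path from variant to outcome. Conditioning on a mediator would strip out part of the effect we want; the pooled comparison gives the total causal effect.
So P(outcome | do(Variant C)) is just the pooled rate for Variant C: 642/2700 = 0.238.

0.24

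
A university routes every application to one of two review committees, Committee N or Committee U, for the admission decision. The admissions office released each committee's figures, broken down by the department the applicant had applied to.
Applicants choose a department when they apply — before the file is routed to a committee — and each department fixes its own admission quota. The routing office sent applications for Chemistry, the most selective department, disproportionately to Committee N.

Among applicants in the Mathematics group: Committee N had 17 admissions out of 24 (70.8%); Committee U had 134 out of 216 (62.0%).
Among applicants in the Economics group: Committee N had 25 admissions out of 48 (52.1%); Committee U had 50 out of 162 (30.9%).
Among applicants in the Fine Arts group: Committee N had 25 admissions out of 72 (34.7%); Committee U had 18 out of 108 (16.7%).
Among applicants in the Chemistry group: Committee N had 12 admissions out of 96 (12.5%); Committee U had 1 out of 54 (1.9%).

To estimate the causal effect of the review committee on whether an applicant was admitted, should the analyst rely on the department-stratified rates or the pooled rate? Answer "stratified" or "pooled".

Department is set before the review committee has any effect — it is not caused by the review committee — and it independently drives the outcome. That makes it a confounder, so the causal comparison is within department levels.
Within each level — Mathematics: 70.8% vs 62.0%; Economics: 52.1% vs 30.9%; Fine Arts: 34.7% vs 16.7%; Chemistry: 12.5% vs 1.9% — Committee N is higher every time.

stratified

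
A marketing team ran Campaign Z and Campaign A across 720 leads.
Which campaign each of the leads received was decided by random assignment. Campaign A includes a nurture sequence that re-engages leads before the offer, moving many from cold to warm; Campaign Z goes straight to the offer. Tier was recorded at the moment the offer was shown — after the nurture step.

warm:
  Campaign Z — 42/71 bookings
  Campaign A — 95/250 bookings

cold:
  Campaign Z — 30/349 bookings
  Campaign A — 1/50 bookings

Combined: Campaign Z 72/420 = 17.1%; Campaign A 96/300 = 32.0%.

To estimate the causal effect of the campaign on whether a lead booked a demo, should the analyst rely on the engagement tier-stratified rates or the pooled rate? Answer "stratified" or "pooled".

Stratifying would compare campaigns among leads the campaigns themselves sorted into engagement tier groups — a form of selection on an intermediate. The unconditioned pooled rates give the total causal effect.
Pooled: Campaign Z 17.1% vs Campaign A 32.0%; Campaign A is higher overall.

pooled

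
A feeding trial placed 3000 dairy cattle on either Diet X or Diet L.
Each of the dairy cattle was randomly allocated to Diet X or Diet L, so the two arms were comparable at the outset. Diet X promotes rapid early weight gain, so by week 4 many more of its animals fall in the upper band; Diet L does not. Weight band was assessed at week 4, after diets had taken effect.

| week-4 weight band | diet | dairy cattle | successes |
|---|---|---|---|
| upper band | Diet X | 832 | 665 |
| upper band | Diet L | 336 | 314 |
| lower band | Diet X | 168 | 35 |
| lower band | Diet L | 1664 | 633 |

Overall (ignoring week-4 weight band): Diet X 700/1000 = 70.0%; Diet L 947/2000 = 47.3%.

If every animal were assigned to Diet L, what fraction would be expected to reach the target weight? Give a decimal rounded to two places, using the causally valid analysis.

Because the diet influences week-4 weight band, week-4 weight band is a post-treatment mediator, not a confounder. Stratifying on it would bias the estimate; the causal effect is the crude pooled difference.
So P(outcome | do(Diet L)) is just the pooled rate for Diet L: 947/2000 = 0.473.

0.47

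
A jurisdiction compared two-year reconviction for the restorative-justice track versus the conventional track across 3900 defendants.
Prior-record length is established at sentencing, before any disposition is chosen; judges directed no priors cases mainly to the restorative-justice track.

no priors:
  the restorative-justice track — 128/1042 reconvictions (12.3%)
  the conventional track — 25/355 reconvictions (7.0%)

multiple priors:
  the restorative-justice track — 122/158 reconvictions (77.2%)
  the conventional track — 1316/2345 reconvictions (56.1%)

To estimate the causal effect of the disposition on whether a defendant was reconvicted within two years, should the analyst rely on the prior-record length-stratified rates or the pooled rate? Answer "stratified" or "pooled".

stratified

the conventional track is lower inside every prior-record length stratum but the restorative-justice track is lower in aggregate. Whether to stratify depends on how prior-record length relates to the disposition.
Prior-record length differs across dispositions for reasons unrelated to any effect of the disposition itself, and it separately predicts the outcome — a classic confounder. We must compare within prior-record length levels.
Within each level — no priors: 12.3% vs 7.0%; multiple priors: 77.2% vs 56.1% — the conventional track is lower every time.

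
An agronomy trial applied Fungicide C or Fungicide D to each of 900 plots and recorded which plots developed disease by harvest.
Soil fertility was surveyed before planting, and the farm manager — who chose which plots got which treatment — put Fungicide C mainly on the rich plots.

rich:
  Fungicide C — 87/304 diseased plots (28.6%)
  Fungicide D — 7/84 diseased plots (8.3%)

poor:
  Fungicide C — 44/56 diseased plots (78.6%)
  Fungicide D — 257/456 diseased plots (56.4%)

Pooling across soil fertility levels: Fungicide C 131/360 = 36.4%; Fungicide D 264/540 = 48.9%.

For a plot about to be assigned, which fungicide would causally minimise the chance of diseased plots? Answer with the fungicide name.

Nothing the fungicide does changes soil fertility; the imbalance is an allocation artefact. With soil fertility also predicting the outcome, the pooled figure is confounded, and the within-stratum comparison is the causal one.
Within each level — rich: 28.6% vs 8.3%; poor: 78.6% vs 56.4% — Fungicide D is lower every time.

Fungicide D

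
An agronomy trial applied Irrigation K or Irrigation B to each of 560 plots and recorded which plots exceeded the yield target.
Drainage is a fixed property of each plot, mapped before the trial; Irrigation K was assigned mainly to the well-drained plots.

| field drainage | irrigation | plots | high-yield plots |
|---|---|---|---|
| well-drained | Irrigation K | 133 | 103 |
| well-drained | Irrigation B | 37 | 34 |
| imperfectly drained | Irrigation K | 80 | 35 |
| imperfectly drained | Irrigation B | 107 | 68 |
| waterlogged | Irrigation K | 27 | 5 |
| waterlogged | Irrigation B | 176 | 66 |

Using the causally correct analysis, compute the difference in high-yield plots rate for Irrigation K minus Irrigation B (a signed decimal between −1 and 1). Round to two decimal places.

-0.18

The field drainage-specific comparison favours Irrigation B throughout, but the pooled figures favour Irrigation K. The question is whether to condition on field drainage.
Since field drainage is a pre-existing factor (not a product of the irrigation) and it affects the outcome on its own, it is a confounder. The stratified rates, not the pooled rate, identify the causal effect.
Adjusting over the population distribution of field drainage: 0.304·(0.774−0.919) + 0.334·(0.438−0.636) + 0.362·(0.185−0.375) = -0.179.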